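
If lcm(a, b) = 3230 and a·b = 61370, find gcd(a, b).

From gcd × lcm = ab: gcd = 61370 / 3230 = 19.

19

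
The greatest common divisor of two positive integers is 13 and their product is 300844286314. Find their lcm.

gcd·lcm = product, so lcm = 300844286314/13 = 23141868178.

23141868178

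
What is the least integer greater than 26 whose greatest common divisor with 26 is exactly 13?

26 = 13·2. Any m with gcd(m, 26) = 13 is a multiple of 13, say 13s, with s coprime to 2.
Need s > 26/13, so s ≥ 3. First s ≥ 3 with gcd(s, 2) = 1 is s = 3. Thus m = 13·3 = 39.

39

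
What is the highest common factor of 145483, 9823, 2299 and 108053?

gcd(145483, 9823): 145483 = 14·9823 + 7961; 9823 = 1·7961 + 1862; 7961 = 4·1862 + 513; 1862 = 3·513 + 323; 513 = 1·323 + 190; 323 = 1·190 + 133; 190 = 1·133 + 57; 133 = 2·57 + 19; 57 = 3·19 + 0 → 19
gcd(19, 2299): 2299 = 121·19 + 0 → 19
gcd(19, 108053): 108053 = 5687·19 + 0 → 19

19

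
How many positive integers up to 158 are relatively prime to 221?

Prime factors of 221: 13, 17. Count integers ≤ 158 divisible by none of them.
By inclusion–exclusion: 158 − ⌊158/13⌋ − ⌊158/17⌋ + ⌊158/221⌋ = 137.

137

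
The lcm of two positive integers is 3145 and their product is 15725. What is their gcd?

gcd·lcm = product, so gcd = 15725/3145 = 5.

5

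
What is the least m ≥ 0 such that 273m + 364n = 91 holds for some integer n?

Reduce mod 364: 273m ≡ 91 (mod 364). With g = gcd(273, 364) = 91 dividing 91, divide through: 3m ≡ 1 (mod 4).
Since gcd(3, 4) = 1, m ≡ 1·(3)⁻¹ ≡ 3 (mod 4). Smallest non-negative: 3.

3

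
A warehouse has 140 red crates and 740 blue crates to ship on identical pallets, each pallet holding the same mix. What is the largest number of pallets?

140 = 2² · 5 · 7
740 = 2² · 5 · 37
Common: 2² · 5 = 20

20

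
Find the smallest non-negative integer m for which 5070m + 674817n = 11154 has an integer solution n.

1067

gcd(5070, 674817) = 507 (Euclid: 674817 = 133·5070 + 507; 5070 = 10·507 + 0), and 507 | 11154.
Extended Euclid: 5070·(-133) + 674817·(1) = 507. Scale by 22: m₀ = -2926.
General solution m = m₀ + 1331t; reducing mod 1331 gives m = 1067 (and n = -8).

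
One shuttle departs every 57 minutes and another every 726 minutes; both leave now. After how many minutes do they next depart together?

13794

gcd first: 726 = 12·57 + 42; 57 = 1·42 + 15; 42 = 2·15 + 12; 15 = 1·12 + 3; 12 = 4·3 + 0 → gcd = 3
lcm = 57·726/gcd = 41382/3 = 13794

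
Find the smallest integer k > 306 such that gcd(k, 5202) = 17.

323

gcd(k, 5202) = 17 forces 17 | k; write k = 17s. Then gcd(17s, 17·306) = 17·gcd(s, 306), so need gcd(s, 306) = 1.
17s > 306 gives s ≥ 19. The least s ≥ 19 coprime to 306 is 19, so k = 17·19 = 323.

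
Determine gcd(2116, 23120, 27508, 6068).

gcd(2116, 23120): 23120 = 10·2116 + 1960; 2116 = 1·1960 + 156; 1960 = 12·156 + 88; 156 = 1·88 + 68; 88 = 1·68 + 20; 68 = 3·20 + 8; 20 = 2·8 + 4; 8 = 2·4 + 0 → 4
gcd(4, 27508): 27508 = 6877·4 + 0 → 4
gcd(4, 6068): 6068 = 1517·4 + 0 → 4

4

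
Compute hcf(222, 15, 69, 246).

3

gcd(222, 15): 222 = 14·15 + 12; 15 = 1·12 + 3; 12 = 4·3 + 0 → 3
gcd(3, 69): 69 = 23·3 + 0 → 3
gcd(3, 246): 246 = 82·3 + 0 → 3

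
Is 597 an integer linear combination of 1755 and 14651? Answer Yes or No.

By Bézout, 1755s − 14651t = 597 has integer solutions iff gcd(1755, 14651) | 597.
Euclid: 14651 = 8·1755 + 611; 1755 = 2·611 + 533; 611 = 1·533 + 78; 533 = 6·78 + 65; 78 = 1·65 + 13; 65 = 5·13 + 0. gcd = 13; 597 mod 13 = 12. No.

No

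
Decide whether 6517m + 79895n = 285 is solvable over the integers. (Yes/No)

By Bézout, 6517m + 79895n = 285 has integer solutions iff gcd(6517, 79895) | 285.
Euclid: 79895 = 12·6517 + 1691; 6517 = 3·1691 + 1444; 1691 = 1·1444 + 247; 1444 = 5·247 + 209; 247 = 1·209 + 38; 209 = 5·38 + 19; 38 = 2·19 + 0. gcd = 19; 285 mod 19 = 0. Yes.

Yes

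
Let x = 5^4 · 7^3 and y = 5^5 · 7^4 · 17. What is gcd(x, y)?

min exponent per shared prime: 5^4 · 7^3 = 214375

214375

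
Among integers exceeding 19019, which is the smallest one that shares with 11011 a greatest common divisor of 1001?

Multiples of 1001 above 19019: 1001·20, 1001·21, … . Need the cofactor coprime to 11011/1001 = 11.
Checking s = 20, 21, … the first with gcd(s, 11) = 1 is s = 20, giving 20020.

20020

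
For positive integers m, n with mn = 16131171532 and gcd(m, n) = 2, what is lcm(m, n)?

gcd·lcm = product, so lcm = 16131171532/2 = 8065585766.

8065585766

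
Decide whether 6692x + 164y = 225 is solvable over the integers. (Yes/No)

No

By Bézout, 6692x + 164y = 225 has integer solutions iff gcd(6692, 164) | 225.
Euclid: 6692 = 40·164 + 132; 164 = 1·132 + 32; 132 = 4·32 + 4; 32 = 8·4 + 0. gcd = 4; 225 mod 4 = 1. No.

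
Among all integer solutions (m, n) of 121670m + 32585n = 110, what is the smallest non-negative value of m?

Euclid: 121670 = 3·32585 + 23915; 32585 = 1·23915 + 8670; 23915 = 2·8670 + 6575; 8670 = 1·6575 + 2095; 6575 = 3·2095 + 290; 2095 = 7·290 + 65; 290 = 4·65 + 30; 65 = 2·30 + 5; 30 = 6·5 + 0 → gcd = 5; 110 = 5·22.
Back-substitution yields 121670·(-1011) + 32585·(3775) = 5, so one solution is m = -1011·22 = -22242, n = 3775·22 = 83050.
Solutions in m differ by 32585/5 = 6517; the one in [0, 6517) is -22242 mod 6517 = 3826.

3826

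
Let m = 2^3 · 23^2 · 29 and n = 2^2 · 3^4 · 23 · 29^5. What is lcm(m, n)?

7031057788008

max exponent per prime: 2^3 · 3^4 · 23^2 · 29^5 = 7031057788008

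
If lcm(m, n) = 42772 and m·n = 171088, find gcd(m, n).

gcd·lcm = product, so gcd = 171088/42772 = 4.

4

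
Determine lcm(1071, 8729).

1071 = 3² · 7 · 17; 8729 = 7 · 29 · 43
max exponents: 3² · 7 · 17 · 29 · 43 = 1335537

1335537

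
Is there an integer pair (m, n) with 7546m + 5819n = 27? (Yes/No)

gcd(7546, 5819): 7546 = 1·5819 + 1727; 5819 = 3·1727 + 638; 1727 = 2·638 + 451; 638 = 1·451 + 187; 451 = 2·187 + 77; 187 = 2·77 + 33; 77 = 2·33 + 11; 33 = 3·11 + 0 → 11
11 does not divide 27, so a solution does not exist.

No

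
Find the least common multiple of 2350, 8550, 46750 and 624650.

2350 = 2 · 5² · 47; 8550 = 2 · 3² · 5² · 19; 46750 = 2 · 5³ · 11 · 17; 624650 = 2 · 5² · 13 · 31²
lcm takes max exponent of each prime: 2 · 3² · 5³ · 11 · 13 · 17 · 19 · 31² · 47 = 4693991766750

4693991766750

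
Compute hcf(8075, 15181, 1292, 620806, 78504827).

323

8075 = 5² · 17 · 19; 15181 = 17 · 19 · 47; 1292 = 2² · 17 · 19; 620806 = 2 · 17 · 19 · 31²; 78504827 = 17³ · 19 · 29²
gcd takes min exponent of each prime: 17 · 19 = 323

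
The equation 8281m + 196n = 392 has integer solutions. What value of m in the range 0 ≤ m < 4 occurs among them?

Euclid: 8281 = 42·196 + 49; 196 = 4·49 + 0 → gcd = 49; 392 = 49·8.
Back-substitution yields 8281·(1) + 196·(-42) = 49, so one solution is m = 1·8 = 8, n = -42·8 = -336.
Solutions in m differ by 196/49 = 4; the one in [0, 4) is 8 mod 4 = 0.

0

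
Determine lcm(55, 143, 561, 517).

1713855

55 = 5 · 11; 143 = 11 · 13; 561 = 3 · 11 · 17; 517 = 11 · 47
lcm takes max exponent of each prime: 3 · 5 · 11 · 13 · 17 · 47 = 1713855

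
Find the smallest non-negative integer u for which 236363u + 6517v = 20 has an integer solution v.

4269

Euclid: 236363 = 36·6517 + 1751; 6517 = 3·1751 + 1264; 1751 = 1·1264 + 487; 1264 = 2·487 + 290; 487 = 1·290 + 197; 290 = 1·197 + 93; 197 = 2·93 + 11; 93 = 8·11 + 5; 11 = 2·5 + 1; 5 = 5·1 + 0 → gcd = 1; 20 = 1·20.
Back-substitution yields 236363·(1191) + 6517·(-43196) = 1, so one solution is u = 1191·20 = 23820, v = -43196·20 = -863920.
Solutions in u differ by 6517/1 = 6517; the one in [0, 6517) is 23820 mod 6517 = 4269.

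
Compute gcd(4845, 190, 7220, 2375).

4845 = 3 · 5 · 17 · 19; 190 = 2 · 5 · 19; 7220 = 2² · 5 · 19²; 2375 = 5³ · 19
gcd takes min exponent of each prime: 5 · 19 = 95

95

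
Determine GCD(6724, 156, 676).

gcd(6724, 156): 6724 = 43·156 + 16; 156 = 9·16 + 12; 16 = 1·12 + 4; 12 = 3·4 + 0 → 4
gcd(4, 676): 676 = 169·4 + 0 → 4

4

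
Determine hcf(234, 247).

13

Euclid: 247 = 1·234 + 13; 234 = 18·13 + 0. Last nonzero remainder: 13.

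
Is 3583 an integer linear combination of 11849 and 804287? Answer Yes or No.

No

gcd(11849, 804287): 804287 = 67·11849 + 10404; 11849 = 1·10404 + 1445; 10404 = 7·1445 + 289; 1445 = 5·289 + 0 → 289
289 does not divide 3583, so a solution does not exist.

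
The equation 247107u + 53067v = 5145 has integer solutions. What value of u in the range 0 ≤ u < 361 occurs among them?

gcd(247107, 53067) = 147 (Euclid: 247107 = 4·53067 + 34839; 53067 = 1·34839 + 18228; 34839 = 1·18228 + 16611; 18228 = 1·16611 + 1617; 16611 = 10·1617 + 441; 1617 = 3·441 + 294; 441 = 1·294 + 147; 294 = 2·147 + 0), and 147 | 5145.
Extended Euclid: 247107·(131) + 53067·(-610) = 147. Scale by 35: u₀ = 4585.
General solution u = u₀ + 361t; reducing mod 361 gives u = 253 (and v = -1178).

253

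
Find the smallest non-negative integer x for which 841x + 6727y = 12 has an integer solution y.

96

gcd(841, 6727) = 1 (Euclid: 6727 = 7·841 + 840; 841 = 1·840 + 1; 840 = 840·1 + 0), and 1 | 12.
Extended Euclid: 841·(8) + 6727·(-1) = 1. Scale by 12: x₀ = 96.
General solution x = x₀ + 6727t; reducing mod 6727 gives x = 96 (and y = -12).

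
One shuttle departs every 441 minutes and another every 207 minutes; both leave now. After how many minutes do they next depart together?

441 = 3² · 7²; 207 = 3² · 23
max exponents: 3² · 7² · 23 = 10143

10143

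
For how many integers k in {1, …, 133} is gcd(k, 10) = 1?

54

Prime factors of 10: 2, 5. Count integers ≤ 133 divisible by none of them.
By inclusion–exclusion: 133 − ⌊133/2⌋ − ⌊133/5⌋ + ⌊133/10⌋ = 54.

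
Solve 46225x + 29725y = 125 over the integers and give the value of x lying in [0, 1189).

Reduce mod 29725: 46225x ≡ 125 (mod 29725). With g = gcd(46225, 29725) = 25 dividing 125, divide through: 1849x ≡ 5 (mod 1189).
Since gcd(1849, 1189) = 1, x ≡ 5·(1849)⁻¹ ≡ 1180 (mod 1189). Smallest non-negative: 1180.

1180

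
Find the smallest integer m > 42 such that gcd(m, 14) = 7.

Multiples of 7 above 42: 7·7, 7·8, … . Need the cofactor coprime to 14/7 = 2.
Checking s = 7, 8, … the first with gcd(s, 2) = 1 is s = 7, giving 49.

49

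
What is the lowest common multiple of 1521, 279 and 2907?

15229773

1521 = 3² · 13²; 279 = 3² · 31; 2907 = 3² · 17 · 19
lcm takes max exponent of each prime: 3² · 13² · 17 · 19 · 31 = 15229773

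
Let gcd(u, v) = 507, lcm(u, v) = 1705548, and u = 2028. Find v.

u·v = gcd·lcm = 507·1705548 = 864712836, so v = 864712836/2028 = 426387.

426387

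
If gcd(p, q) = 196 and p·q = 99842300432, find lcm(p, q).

509399492

Since gcd(p,q)·lcm(p,q) = pq, lcm = 99842300432/196 = 509399492.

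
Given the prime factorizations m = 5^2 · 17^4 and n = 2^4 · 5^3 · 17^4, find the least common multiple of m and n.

max exponent per prime: 2^4 · 5^3 · 17^4 = 167042000

167042000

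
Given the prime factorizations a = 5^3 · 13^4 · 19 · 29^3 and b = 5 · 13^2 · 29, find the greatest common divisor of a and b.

min exponent per shared prime: 5 · 13^2 · 29 = 24505

24505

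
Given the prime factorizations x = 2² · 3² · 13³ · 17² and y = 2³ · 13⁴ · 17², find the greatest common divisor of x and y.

min exponent per shared prime: 2² · 13³ · 17² = 2539732

2539732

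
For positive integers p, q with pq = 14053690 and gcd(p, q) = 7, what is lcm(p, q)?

2007670

For any two positive integers, gcd × lcm equals their product. Hence lcm = 14053690 / 7 = 2007670.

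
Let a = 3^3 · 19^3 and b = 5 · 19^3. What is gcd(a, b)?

min exponent per shared prime: 19^3 = 6859

6859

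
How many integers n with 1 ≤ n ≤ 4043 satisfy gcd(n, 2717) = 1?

2717 = 11·13·19. Inclusion–exclusion on these primes:
4043 − ⌊4043/11⌋ − ⌊4043/13⌋ − ⌊4043/19⌋ + ⌊4043/143⌋ + ⌊4043/209⌋ + ⌊4043/247⌋ − ⌊4043/2717⌋ = 3215

3215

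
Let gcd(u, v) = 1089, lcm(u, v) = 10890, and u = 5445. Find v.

u·v = gcd·lcm = 1089·10890 = 11859210, so v = 11859210/5445 = 2178.

2178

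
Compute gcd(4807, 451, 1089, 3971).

4807 = 11 · 19 · 23; 451 = 11 · 41; 1089 = 3² · 11²; 3971 = 11 · 19²
gcd takes min exponent of each prime: 11 = 11

11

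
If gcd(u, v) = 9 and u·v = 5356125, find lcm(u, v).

595125

Since gcd(u,v)·lcm(u,v) = uv, lcm = 5356125/9 = 595125.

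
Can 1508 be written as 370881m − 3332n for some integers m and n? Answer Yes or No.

gcd(370881, 3332): 370881 = 111·3332 + 1029; 3332 = 3·1029 + 245; 1029 = 4·245 + 49; 245 = 5·49 + 0 → 49
49 does not divide 1508, so a solution does not exist.

No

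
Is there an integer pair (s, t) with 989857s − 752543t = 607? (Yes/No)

By Bézout, 989857s − 752543t = 607 has integer solutions iff gcd(989857, 752543) | 607.
Euclid: 989857 = 1·752543 + 237314; 752543 = 3·237314 + 40601; 237314 = 5·40601 + 34309; 40601 = 1·34309 + 6292; 34309 = 5·6292 + 2849; 6292 = 2·2849 + 594; 2849 = 4·594 + 473; 594 = 1·473 + 121; 473 = 3·121 + 110; 121 = 1·110 + 11; 110 = 10·11 + 0. gcd = 11; 607 mod 11 = 2. No.

No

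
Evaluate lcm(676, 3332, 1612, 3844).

676 = 2² · 13²; 3332 = 2² · 7² · 17; 1612 = 2² · 13 · 31; 3844 = 2² · 31²
lcm takes max exponent of each prime: 2² · 7² · 13² · 17 · 31² = 541146788

541146788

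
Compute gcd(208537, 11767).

208537 = 7 · 31³
11767 = 7 · 41²
Common: 7 = 7

7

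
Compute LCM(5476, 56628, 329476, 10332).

6385552281108

lcm(5476, 56628) = 5476·56628/gcd = 310094928/4 = 77523732
lcm(77523732, 329476) = 77523732·329476/gcd = 25542209124432/4 = 6385552281108
lcm(6385552281108, 10332) = 6385552281108·10332/gcd = 65975526168407856/10332 = 6385552281108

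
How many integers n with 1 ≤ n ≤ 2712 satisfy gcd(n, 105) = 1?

105 = 3·5·7. Inclusion–exclusion on these primes:
2712 − ⌊2712/3⌋ − ⌊2712/5⌋ − ⌊2712/7⌋ + ⌊2712/15⌋ + ⌊2712/21⌋ + ⌊2712/35⌋ − ⌊2712/105⌋ = 1240

1240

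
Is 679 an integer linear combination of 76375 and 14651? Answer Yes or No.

No

gcd(76375, 14651): 76375 = 5·14651 + 3120; 14651 = 4·3120 + 2171; 3120 = 1·2171 + 949; 2171 = 2·949 + 273; 949 = 3·273 + 130; 273 = 2·130 + 13; 130 = 10·13 + 0 → 13
13 does not divide 679, so a solution does not exist.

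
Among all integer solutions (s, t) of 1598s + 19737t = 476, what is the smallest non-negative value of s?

gcd(1598, 19737) = 17 (Euclid: 19737 = 12·1598 + 561; 1598 = 2·561 + 476; 561 = 1·476 + 85; 476 = 5·85 + 51; 85 = 1·51 + 34; 51 = 1·34 + 17; 34 = 2·17 + 0), and 17 | 476.
Extended Euclid: 1598·(457) + 19737·(-37) = 17. Scale by 28: s₀ = 12796.
General solution s = s₀ + 1161k; reducing mod 1161 gives s = 25 (and t = -2).

25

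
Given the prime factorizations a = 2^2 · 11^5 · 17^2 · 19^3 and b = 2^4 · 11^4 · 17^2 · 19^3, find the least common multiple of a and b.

max exponent per prime: 2^4 · 11^5 · 17^2 · 19^3 = 5107896092816

5107896092816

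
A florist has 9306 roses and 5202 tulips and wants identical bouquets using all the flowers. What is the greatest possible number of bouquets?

9306 = 2 · 3² · 11 · 47
5202 = 2 · 3² · 17²
Common: 2 · 3² = 18

18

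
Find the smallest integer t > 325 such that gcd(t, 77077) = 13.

338

77077 = 13·5929. Any t with gcd(t, 77077) = 13 is a multiple of 13, say 13s, with s coprime to 5929.
Need s > 325/13, so s ≥ 26. First s ≥ 26 with gcd(s, 5929) = 1 is s = 26. Thus t = 13·26 = 338.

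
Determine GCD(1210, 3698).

2

1210 = 2 · 5 · 11²
3698 = 2 · 43²
Common: 2 = 2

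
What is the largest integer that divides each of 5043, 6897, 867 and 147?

gcd(5043, 6897): 6897 = 1·5043 + 1854; 5043 = 2·1854 + 1335; 1854 = 1·1335 + 519; 1335 = 2·519 + 297; 519 = 1·297 + 222; 297 = 1·222 + 75; 222 = 2·75 + 72; 75 = 1·72 + 3; 72 = 24·3 + 0 → 3
gcd(3, 867): 867 = 289·3 + 0 → 3
gcd(3, 147): 147 = 49·3 + 0 → 3

3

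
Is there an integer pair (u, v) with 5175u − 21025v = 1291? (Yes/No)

No

gcd(5175, 21025): 21025 = 4·5175 + 325; 5175 = 15·325 + 300; 325 = 1·300 + 25; 300 = 12·25 + 0 → 25
25 does not divide 1291, so a solution does not exist.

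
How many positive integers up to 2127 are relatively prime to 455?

1347

Prime factors of 455: 5, 7, 13. Count integers ≤ 2127 divisible by none of them.
By inclusion–exclusion: 2127 − ⌊2127/5⌋ − ⌊2127/7⌋ − ⌊2127/13⌋ + ⌊2127/35⌋ + ⌊2127/65⌋ + ⌊2127/91⌋ − ⌊2127/455⌋ = 1347.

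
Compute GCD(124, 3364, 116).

4

gcd(124, 3364): 3364 = 27·124 + 16; 124 = 7·16 + 12; 16 = 1·12 + 4; 12 = 3·4 + 0 → 4
gcd(4, 116): 116 = 29·4 + 0 → 4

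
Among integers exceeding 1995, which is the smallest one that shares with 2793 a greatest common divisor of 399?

gcd(m, 2793) = 399 forces 399 | m; write m = 399s. Then gcd(399s, 399·7) = 399·gcd(s, 7), so need gcd(s, 7) = 1.
399s > 1995 gives s ≥ 6. The least s ≥ 6 coprime to 7 is 6, so m = 399·6 = 2394.

2394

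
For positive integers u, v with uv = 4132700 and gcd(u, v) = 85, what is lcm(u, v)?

48620

gcd·lcm = product, so lcm = 4132700/85 = 48620.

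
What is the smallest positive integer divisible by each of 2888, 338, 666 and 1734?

46970585064

2888 = 2³ · 19²; 338 = 2 · 13²; 666 = 2 · 3² · 37; 1734 = 2 · 3 · 17²
lcm takes max exponent of each prime: 2³ · 3² · 13² · 17² · 19² · 37 = 46970585064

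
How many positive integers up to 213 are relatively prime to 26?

99

Prime factors of 26: 2, 13. Count integers ≤ 213 divisible by none of them.
By inclusion–exclusion: 213 − ⌊213/2⌋ − ⌊213/13⌋ + ⌊213/26⌋ = 99.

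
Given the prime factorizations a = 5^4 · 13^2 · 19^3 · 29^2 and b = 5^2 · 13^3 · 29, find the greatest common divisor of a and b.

122525

min exponent per shared prime: 5^2 · 13^2 · 29 = 122525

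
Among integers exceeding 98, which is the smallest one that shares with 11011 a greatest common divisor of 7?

gcd(m, 11011) = 7 forces 7 | m; write m = 7s. Then gcd(7s, 7·1573) = 7·gcd(s, 1573), so need gcd(s, 1573) = 1.
7s > 98 gives s ≥ 15. The least s ≥ 15 coprime to 1573 is 15, so m = 7·15 = 105.

105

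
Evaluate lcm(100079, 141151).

830955937

gcd first: 141151 = 1·100079 + 41072; 100079 = 2·41072 + 17935; 41072 = 2·17935 + 5202; 17935 = 3·5202 + 2329; 5202 = 2·2329 + 544; 2329 = 4·544 + 153; 544 = 3·153 + 85; 153 = 1·85 + 68; 85 = 1·68 + 17; 68 = 4·17 + 0 → gcd = 17
lcm = 100079·141151/gcd = 14126250929/17 = 830955937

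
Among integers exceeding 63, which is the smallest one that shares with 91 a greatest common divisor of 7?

70

91 = 7·13. Any m with gcd(m, 91) = 7 is a multiple of 7, say 7s, with s coprime to 13.
Need s > 63/7, so s ≥ 10. First s ≥ 10 with gcd(s, 13) = 1 is s = 10. Thus m = 7·10 = 70.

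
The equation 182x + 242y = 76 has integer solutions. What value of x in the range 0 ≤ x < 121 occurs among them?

gcd(182, 242) = 2 (Euclid: 242 = 1·182 + 60; 182 = 3·60 + 2; 60 = 30·2 + 0), and 2 | 76.
Extended Euclid: 182·(4) + 242·(-3) = 2. Scale by 38: x₀ = 152.
General solution x = x₀ + 121t; reducing mod 121 gives x = 31 (and y = -23).

31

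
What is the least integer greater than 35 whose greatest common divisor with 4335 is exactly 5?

4335 = 5·867. Any k with gcd(k, 4335) = 5 is a multiple of 5, say 5s, with s coprime to 867.
Need s > 35/5, so s ≥ 8. First s ≥ 8 with gcd(s, 867) = 1 is s = 8. Thus k = 5·8 = 40.

40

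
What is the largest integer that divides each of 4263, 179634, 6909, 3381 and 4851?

147

gcd(4263, 179634): 179634 = 42·4263 + 588; 4263 = 7·588 + 147; 588 = 4·147 + 0 → 147
gcd(147, 6909): 6909 = 47·147 + 0 → 147
gcd(147, 3381): 3381 = 23·147 + 0 → 147
gcd(147, 4851): 4851 = 33·147 + 0 → 147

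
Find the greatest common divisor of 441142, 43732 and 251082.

441142 = 2 · 13 · 19² · 47; 43732 = 2² · 13 · 29²; 251082 = 2 · 3² · 13 · 29 · 37
gcd takes min exponent of each prime: 2 · 13 = 26

26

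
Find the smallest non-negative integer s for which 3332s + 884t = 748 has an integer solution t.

Reduce mod 884: 3332s ≡ 748 (mod 884). With g = gcd(3332, 884) = 68 dividing 748, divide through: 49s ≡ 11 (mod 13).
Since gcd(49, 13) = 1, s ≡ 11·(49)⁻¹ ≡ 5 (mod 13). Smallest non-negative: 5.

5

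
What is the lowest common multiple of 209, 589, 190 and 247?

842270

209 = 11 · 19; 589 = 19 · 31; 190 = 2 · 5 · 19; 247 = 13 · 19
lcm takes max exponent of each prime: 2 · 5 · 11 · 13 · 19 · 31 = 842270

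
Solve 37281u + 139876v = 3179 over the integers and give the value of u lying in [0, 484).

gcd(37281, 139876) = 289 (Euclid: 139876 = 3·37281 + 28033; 37281 = 1·28033 + 9248; 28033 = 3·9248 + 289; 9248 = 32·289 + 0), and 289 | 3179.
Extended Euclid: 37281·(-15) + 139876·(4) = 289. Scale by 11: u₀ = -165.
General solution u = u₀ + 484t; reducing mod 484 gives u = 319 (and v = -85).

319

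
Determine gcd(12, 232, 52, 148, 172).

4

12 = 2² · 3; 232 = 2³ · 29; 52 = 2² · 13; 148 = 2² · 37; 172 = 2² · 43
gcd takes min exponent of each prime: 2² = 4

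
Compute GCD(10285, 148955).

10285 = 5 · 11² · 17
148955 = 5 · 31³
Common: 5 = 5

5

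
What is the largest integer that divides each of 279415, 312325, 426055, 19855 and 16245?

gcd(279415, 312325): 312325 = 1·279415 + 32910; 279415 = 8·32910 + 16135; 32910 = 2·16135 + 640; 16135 = 25·640 + 135; 640 = 4·135 + 100; 135 = 1·100 + 35; 100 = 2·35 + 30; 35 = 1·30 + 5; 30 = 6·5 + 0 → 5
gcd(5, 426055): 426055 = 85211·5 + 0 → 5
gcd(5, 19855): 19855 = 3971·5 + 0 → 5
gcd(5, 16245): 16245 = 3249·5 + 0 → 5

5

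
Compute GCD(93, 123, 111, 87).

gcd(93, 123): 123 = 1·93 + 30; 93 = 3·30 + 3; 30 = 10·3 + 0 → 3
gcd(3, 111): 111 = 37·3 + 0 → 3
gcd(3, 87): 87 = 29·3 + 0 → 3

3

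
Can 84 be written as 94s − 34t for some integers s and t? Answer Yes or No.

Yes

By Bézout, 94s − 34t = 84 has integer solutions iff gcd(94, 34) | 84.
Euclid: 94 = 2·34 + 26; 34 = 1·26 + 8; 26 = 3·8 + 2; 8 = 4·2 + 0. gcd = 2; 84 mod 2 = 0. Yes.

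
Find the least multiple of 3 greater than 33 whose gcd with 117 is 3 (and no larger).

Multiples of 3 above 33: 3·12, 3·13, … . Need the cofactor coprime to 117/3 = 39.
Checking s = 12, 13, … the first with gcd(s, 39) = 1 is s = 14, giving 42.

42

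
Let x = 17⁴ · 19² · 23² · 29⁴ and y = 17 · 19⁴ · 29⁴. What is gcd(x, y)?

min exponent per shared prime: 17 · 19² · 29⁴ = 4340583497

4340583497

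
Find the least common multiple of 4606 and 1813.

170422

gcd first: 4606 = 2·1813 + 980; 1813 = 1·980 + 833; 980 = 1·833 + 147; 833 = 5·147 + 98; 147 = 1·98 + 49; 98 = 2·49 + 0 → gcd = 49
lcm = 4606·1813/gcd = 8350678/49 = 170422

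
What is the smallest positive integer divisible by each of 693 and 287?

693 = 3² · 7 · 11; 287 = 7 · 41
max exponents: 3² · 7 · 11 · 41 = 28413

28413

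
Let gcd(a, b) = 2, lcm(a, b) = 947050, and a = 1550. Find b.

1222

Using ab = gcd(a,b)·lcm(a,b) = 2·947050 = 1894100, we get b = 1894100/1550 = 1222.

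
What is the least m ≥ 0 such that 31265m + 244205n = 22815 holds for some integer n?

196

Reduce mod 244205: 31265m ≡ 22815 (mod 244205). With g = gcd(31265, 244205) = 845 dividing 22815, divide through: 37m ≡ 27 (mod 289).
Since gcd(37, 289) = 1, m ≡ 27·(37)⁻¹ ≡ 196 (mod 289). Smallest non-negative: 196.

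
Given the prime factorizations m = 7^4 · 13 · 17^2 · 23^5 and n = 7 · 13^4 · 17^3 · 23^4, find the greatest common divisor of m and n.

min exponent per shared prime: 7 · 13 · 17^2 · 23^4 = 7359538459

7359538459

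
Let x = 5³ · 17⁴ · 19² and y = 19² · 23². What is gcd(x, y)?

min exponent per shared prime: 19² = 361

361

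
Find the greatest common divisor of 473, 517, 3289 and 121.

11

gcd(473, 517): 517 = 1·473 + 44; 473 = 10·44 + 33; 44 = 1·33 + 11; 33 = 3·11 + 0 → 11
gcd(11, 3289): 3289 = 299·11 + 0 → 11
gcd(11, 121): 121 = 11·11 + 0 → 11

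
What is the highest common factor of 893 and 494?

893 = 19 · 47
494 = 2 · 13 · 19
Common: 19 = 19

19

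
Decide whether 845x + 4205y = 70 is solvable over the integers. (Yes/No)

gcd(845, 4205): 4205 = 4·845 + 825; 845 = 1·825 + 20; 825 = 41·20 + 5; 20 = 4·5 + 0 → 5
5 divides 70, so a solution exists.

Yes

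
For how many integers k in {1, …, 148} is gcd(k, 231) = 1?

231 = 3·7·11. Inclusion–exclusion on these primes:
148 − ⌊148/3⌋ − ⌊148/7⌋ − ⌊148/11⌋ + ⌊148/21⌋ + ⌊148/33⌋ + ⌊148/77⌋ − ⌊148/231⌋ = 77

77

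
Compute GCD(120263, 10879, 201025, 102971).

gcd(120263, 10879): 120263 = 11·10879 + 594; 10879 = 18·594 + 187; 594 = 3·187 + 33; 187 = 5·33 + 22; 33 = 1·22 + 11; 22 = 2·11 + 0 → 11
gcd(11, 201025): 201025 = 18275·11 + 0 → 11
gcd(11, 102971): 102971 = 9361·11 + 0 → 11

11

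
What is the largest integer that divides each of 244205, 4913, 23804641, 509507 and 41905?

289

244205 = 5 · 13² · 17²; 4913 = 17³; 23804641 = 7² · 17² · 41²; 509507 = 17² · 41 · 43; 41905 = 5 · 17² · 29
gcd takes min exponent of each prime: 17² = 289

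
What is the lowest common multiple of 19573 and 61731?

19573 = 23² · 37; 61731 = 3² · 19³
max exponents: 3² · 19³ · 23² · 37 = 1208260863

1208260863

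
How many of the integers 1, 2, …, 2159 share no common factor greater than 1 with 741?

Prime factors of 741: 3, 13, 19. Count integers ≤ 2159 divisible by none of them.
By inclusion–exclusion: 2159 − ⌊2159/3⌋ − ⌊2159/13⌋ − ⌊2159/19⌋ + ⌊2159/39⌋ + ⌊2159/57⌋ + ⌊2159/247⌋ − ⌊2159/741⌋ = 1259.

1259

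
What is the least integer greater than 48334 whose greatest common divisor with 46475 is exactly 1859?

50193

gcd(t, 46475) = 1859 forces 1859 | t; write t = 1859s. Then gcd(1859s, 1859·25) = 1859·gcd(s, 25), so need gcd(s, 25) = 1.
1859s > 48334 gives s ≥ 27. The least s ≥ 27 coprime to 25 is 27, so t = 1859·27 = 50193.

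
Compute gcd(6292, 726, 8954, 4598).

6292 = 2² · 11² · 13; 726 = 2 · 3 · 11²; 8954 = 2 · 11² · 37; 4598 = 2 · 11² · 19
gcd takes min exponent of each prime: 2 · 11² = 242

242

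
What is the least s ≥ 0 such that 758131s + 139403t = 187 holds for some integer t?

Reduce mod 139403: 758131s ≡ 187 (mod 139403). With g = gcd(758131, 139403) = 11 dividing 187, divide through: 68921s ≡ 17 (mod 12673).
Since gcd(68921, 12673) = 1, s ≡ 17·(68921)⁻¹ ≡ 755 (mod 12673). Smallest non-negative: 755.

755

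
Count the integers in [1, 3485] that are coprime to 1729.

Prime factors of 1729: 7, 13, 19. Count integers ≤ 3485 divisible by none of them.
By inclusion–exclusion: 3485 − ⌊3485/7⌋ − ⌊3485/13⌋ − ⌊3485/19⌋ + ⌊3485/91⌋ + ⌊3485/133⌋ + ⌊3485/247⌋ − ⌊3485/1729⌋ = 2613.

2613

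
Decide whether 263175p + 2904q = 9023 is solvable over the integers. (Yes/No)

gcd(263175, 2904): 263175 = 90·2904 + 1815; 2904 = 1·1815 + 1089; 1815 = 1·1089 + 726; 1089 = 1·726 + 363; 726 = 2·363 + 0 → 363
363 does not divide 9023, so a solution does not exist.

No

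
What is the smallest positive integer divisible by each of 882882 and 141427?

873170298

882882 = 2 · 3² · 7³ · 11 · 13; 141427 = 11 · 13 · 23 · 43
max exponents: 2 · 3² · 7³ · 11 · 13 · 23 · 43 = 873170298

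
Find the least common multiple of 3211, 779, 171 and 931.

lcm(3211, 779) = 3211·779/gcd = 2501369/19 = 131651
lcm(131651, 171) = 131651·171/gcd = 22512321/19 = 1184859
lcm(1184859, 931) = 1184859·931/gcd = 1103103729/19 = 58058091

58058091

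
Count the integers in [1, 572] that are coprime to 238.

230

Prime factors of 238: 2, 7, 17. Count integers ≤ 572 divisible by none of them.
By inclusion–exclusion: 572 − ⌊572/2⌋ − ⌊572/7⌋ − ⌊572/17⌋ + ⌊572/14⌋ + ⌊572/34⌋ + ⌊572/119⌋ − ⌊572/238⌋ = 230.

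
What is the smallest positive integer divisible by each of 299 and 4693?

299 = 13 · 23; 4693 = 13 · 19²
max exponents: 13 · 19² · 23 = 107939

107939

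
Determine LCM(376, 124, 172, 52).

6515704

376 = 2³ · 47; 124 = 2² · 31; 172 = 2² · 43; 52 = 2² · 13
lcm takes max exponent of each prime: 2³ · 13 · 31 · 43 · 47 = 6515704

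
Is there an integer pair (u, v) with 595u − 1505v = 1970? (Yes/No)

By Bézout, 595u − 1505v = 1970 has integer solutions iff gcd(595, 1505) | 1970.
Euclid: 1505 = 2·595 + 315; 595 = 1·315 + 280; 315 = 1·280 + 35; 280 = 8·35 + 0. gcd = 35; 1970 mod 35 = 10. No.

No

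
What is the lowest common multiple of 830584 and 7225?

6000969400

gcd first: 830584 = 114·7225 + 6934; 7225 = 1·6934 + 291; 6934 = 23·291 + 241; 291 = 1·241 + 50; 241 = 4·50 + 41; 50 = 1·41 + 9; 41 = 4·9 + 5; 9 = 1·5 + 4; 5 = 1·4 + 1; 4 = 4·1 + 0 → gcd = 1
lcm = 830584·7225/gcd = 6000969400/1 = 6000969400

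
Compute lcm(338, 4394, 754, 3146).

lcm(338, 4394) = 338·4394/gcd = 1485172/338 = 4394
lcm(4394, 754) = 4394·754/gcd = 3313076/26 = 127426
lcm(127426, 3146) = 127426·3146/gcd = 400882196/26 = 15418546

15418546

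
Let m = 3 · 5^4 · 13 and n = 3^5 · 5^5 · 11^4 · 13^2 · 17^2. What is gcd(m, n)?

24375

min exponent per shared prime: 3 · 5^4 · 13 = 24375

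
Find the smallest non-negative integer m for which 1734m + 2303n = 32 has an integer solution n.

Reduce mod 2303: 1734m ≡ 32 (mod 2303). With g = gcd(1734, 2303) = 1 dividing 32, divide through: 1734m ≡ 32 (mod 2303).
Since gcd(1734, 2303) = 1, m ≡ 32·(1734)⁻¹ ≡ 943 (mod 2303). Smallest non-negative: 943.

943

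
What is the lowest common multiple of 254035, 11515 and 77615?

254035 = 5 · 23 · 47²; 11515 = 5 · 7² · 47; 77615 = 5 · 19² · 43
lcm takes max exponent of each prime: 5 · 7² · 19² · 23 · 43 · 47² = 193225879945

193225879945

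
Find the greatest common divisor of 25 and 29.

1

25 = 5²
29 = 29
Common: 1 = 1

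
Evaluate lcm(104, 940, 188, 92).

104 = 2³ · 13; 940 = 2² · 5 · 47; 188 = 2² · 47; 92 = 2² · 23
lcm takes max exponent of each prime: 2³ · 5 · 13 · 23 · 47 = 562120

562120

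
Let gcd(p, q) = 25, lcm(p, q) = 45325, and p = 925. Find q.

p·q = gcd·lcm = 25·45325 = 1133125, so q = 1133125/925 = 1225.

1225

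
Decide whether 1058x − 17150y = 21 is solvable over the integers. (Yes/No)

No

gcd(1058, 17150): 17150 = 16·1058 + 222; 1058 = 4·222 + 170; 222 = 1·170 + 52; 170 = 3·52 + 14; 52 = 3·14 + 10; 14 = 1·10 + 4; 10 = 2·4 + 2; 4 = 2·2 + 0 → 2
2 does not divide 21, so a solution does not exist.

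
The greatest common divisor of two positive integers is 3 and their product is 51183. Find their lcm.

gcd·lcm = product, so lcm = 51183/3 = 17061.

17061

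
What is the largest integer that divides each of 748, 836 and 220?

gcd(748, 836): 836 = 1·748 + 88; 748 = 8·88 + 44; 88 = 2·44 + 0 → 44
gcd(44, 220): 220 = 5·44 + 0 → 44

44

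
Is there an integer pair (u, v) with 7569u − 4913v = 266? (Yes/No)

gcd(7569, 4913): 7569 = 1·4913 + 2656; 4913 = 1·2656 + 2257; 2656 = 1·2257 + 399; 2257 = 5·399 + 262; 399 = 1·262 + 137; 262 = 1·137 + 125; 137 = 1·125 + 12; 125 = 10·12 + 5; 12 = 2·5 + 2; 5 = 2·2 + 1; 2 = 2·1 + 0 → 1
1 divides 266, so a solution exists.

Yes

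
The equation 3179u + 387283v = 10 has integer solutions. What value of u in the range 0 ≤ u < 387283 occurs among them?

174454

Reduce mod 387283: 3179u ≡ 10 (mod 387283). With g = gcd(3179, 387283) = 1 dividing 10, divide through: 3179u ≡ 10 (mod 387283).
Since gcd(3179, 387283) = 1, u ≡ 10·(3179)⁻¹ ≡ 174454 (mod 387283). Smallest non-negative: 174454.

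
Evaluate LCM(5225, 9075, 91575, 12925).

5225 = 5² · 11 · 19; 9075 = 3 · 5² · 11²; 91575 = 3² · 5² · 11 · 37; 12925 = 5² · 11 · 47
lcm takes max exponent of each prime: 3² · 5² · 11² · 19 · 37 · 47 = 899541225

899541225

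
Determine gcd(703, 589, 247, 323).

703 = 19 · 37; 589 = 19 · 31; 247 = 13 · 19; 323 = 17 · 19
gcd takes min exponent of each prime: 19 = 19

19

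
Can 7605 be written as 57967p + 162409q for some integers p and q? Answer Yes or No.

Yes

gcd(57967, 162409): 162409 = 2·57967 + 46475; 57967 = 1·46475 + 11492; 46475 = 4·11492 + 507; 11492 = 22·507 + 338; 507 = 1·338 + 169; 338 = 2·169 + 0 → 169
169 divides 7605, so a solution exists.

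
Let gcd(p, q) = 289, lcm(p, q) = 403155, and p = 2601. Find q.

44795

p·q = gcd·lcm = 289·403155 = 116511795, so q = 116511795/2601 = 44795.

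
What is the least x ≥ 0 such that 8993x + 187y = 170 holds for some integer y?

10

Euclid: 8993 = 48·187 + 17; 187 = 11·17 + 0 → gcd = 17; 170 = 17·10.
Back-substitution yields 8993·(1) + 187·(-48) = 17, so one solution is x = 1·10 = 10, y = -48·10 = -480.
Solutions in x differ by 187/17 = 11; the one in [0, 11) is 10 mod 11 = 10.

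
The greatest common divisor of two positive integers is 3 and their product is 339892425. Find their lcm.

For any two positive integers, gcd × lcm equals their product. Hence lcm = 339892425 / 3 = 113297475.

113297475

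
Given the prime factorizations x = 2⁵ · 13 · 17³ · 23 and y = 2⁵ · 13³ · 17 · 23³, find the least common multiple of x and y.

max exponent per prime: 2⁵ · 13³ · 17³ · 23³ = 4202525017184

4202525017184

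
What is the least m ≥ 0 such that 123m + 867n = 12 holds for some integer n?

gcd(123, 867) = 3 (Euclid: 867 = 7·123 + 6; 123 = 20·6 + 3; 6 = 2·3 + 0), and 3 | 12.
Extended Euclid: 123·(141) + 867·(-20) = 3. Scale by 4: m₀ = 564.
General solution m = m₀ + 289t; reducing mod 289 gives m = 275 (and n = -39).

275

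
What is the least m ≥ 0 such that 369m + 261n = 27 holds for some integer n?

gcd(369, 261) = 9 (Euclid: 369 = 1·261 + 108; 261 = 2·108 + 45; 108 = 2·45 + 18; 45 = 2·18 + 9; 18 = 2·9 + 0), and 9 | 27.
Extended Euclid: 369·(-12) + 261·(17) = 9. Scale by 3: m₀ = -36.
General solution m = m₀ + 29t; reducing mod 29 gives m = 22 (and n = -31).

22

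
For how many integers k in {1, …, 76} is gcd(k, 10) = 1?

Prime factors of 10: 2, 5. Count integers ≤ 76 divisible by none of them.
By inclusion–exclusion: 76 − ⌊76/2⌋ − ⌊76/5⌋ + ⌊76/10⌋ = 30.

30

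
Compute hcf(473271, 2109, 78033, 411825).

473271 = 3 · 19³ · 23; 2109 = 3 · 19 · 37; 78033 = 3 · 19 · 37²; 411825 = 3 · 5² · 17² · 19
gcd takes min exponent of each prime: 3 · 19 = 57

57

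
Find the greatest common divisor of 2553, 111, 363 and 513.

gcd(2553, 111): 2553 = 23·111 + 0 → 111
gcd(111, 363): 363 = 3·111 + 30; 111 = 3·30 + 21; 30 = 1·21 + 9; 21 = 2·9 + 3; 9 = 3·3 + 0 → 3
gcd(3, 513): 513 = 171·3 + 0 → 3

3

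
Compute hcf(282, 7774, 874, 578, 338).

2

282 = 2 · 3 · 47; 7774 = 2 · 13² · 23; 874 = 2 · 19 · 23; 578 = 2 · 17²; 338 = 2 · 13²
gcd takes min exponent of each prime: 2 = 2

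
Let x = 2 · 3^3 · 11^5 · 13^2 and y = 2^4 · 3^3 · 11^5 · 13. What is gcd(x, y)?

113057802

min exponent per shared prime: 2 · 3^3 · 11^5 · 13 = 113057802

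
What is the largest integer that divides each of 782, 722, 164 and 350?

gcd(782, 722): 782 = 1·722 + 60; 722 = 12·60 + 2; 60 = 30·2 + 0 → 2
gcd(2, 164): 164 = 82·2 + 0 → 2
gcd(2, 350): 350 = 175·2 + 0 → 2

2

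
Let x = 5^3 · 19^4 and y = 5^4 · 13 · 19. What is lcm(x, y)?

max exponent per prime: 5^4 · 13 · 19^4 = 1058858125

1058858125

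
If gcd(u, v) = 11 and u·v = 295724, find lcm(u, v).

gcd·lcm = product, so lcm = 295724/11 = 26884.

26884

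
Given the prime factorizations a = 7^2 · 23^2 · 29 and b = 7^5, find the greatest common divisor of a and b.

min exponent per shared prime: 7^2 = 49

49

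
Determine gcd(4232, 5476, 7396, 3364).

4

4232 = 2³ · 23²; 5476 = 2² · 37²; 7396 = 2² · 43²; 3364 = 2² · 29²
gcd takes min exponent of each prime: 2² = 4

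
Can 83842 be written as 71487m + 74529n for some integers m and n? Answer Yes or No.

By Bézout, 71487m + 74529n = 83842 has integer solutions iff gcd(71487, 74529) | 83842.
Euclid: 74529 = 1·71487 + 3042; 71487 = 23·3042 + 1521; 3042 = 2·1521 + 0. gcd = 1521; 83842 mod 1521 = 187. No.

No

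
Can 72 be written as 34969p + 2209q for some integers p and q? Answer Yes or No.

By Bézout, 34969p + 2209q = 72 has integer solutions iff gcd(34969, 2209) | 72.
Euclid: 34969 = 15·2209 + 1834; 2209 = 1·1834 + 375; 1834 = 4·375 + 334; 375 = 1·334 + 41; 334 = 8·41 + 6; 41 = 6·6 + 5; 6 = 1·5 + 1; 5 = 5·1 + 0. gcd = 1; 72 mod 1 = 0. Yes.

Yes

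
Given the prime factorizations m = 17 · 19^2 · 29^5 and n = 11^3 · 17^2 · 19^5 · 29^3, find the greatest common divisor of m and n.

min exponent per shared prime: 17 · 19^2 · 29^3 = 149675293

149675293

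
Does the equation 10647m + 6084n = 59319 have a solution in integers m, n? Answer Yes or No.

Yes

gcd(10647, 6084): 10647 = 1·6084 + 4563; 6084 = 1·4563 + 1521; 4563 = 3·1521 + 0 → 1521
1521 divides 59319, so a solution exists.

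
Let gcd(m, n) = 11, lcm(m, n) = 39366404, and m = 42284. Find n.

10241

m·n = gcd·lcm = 11·39366404 = 433030444, so n = 433030444/42284 = 10241.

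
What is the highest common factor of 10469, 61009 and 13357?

gcd(10469, 61009): 61009 = 5·10469 + 8664; 10469 = 1·8664 + 1805; 8664 = 4·1805 + 1444; 1805 = 1·1444 + 361; 1444 = 4·361 + 0 → 361
gcd(361, 13357): 13357 = 37·361 + 0 → 361

361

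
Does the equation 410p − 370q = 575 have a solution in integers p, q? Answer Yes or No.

No

By Bézout, 410p − 370q = 575 has integer solutions iff gcd(410, 370) | 575.
Euclid: 410 = 1·370 + 40; 370 = 9·40 + 10; 40 = 4·10 + 0. gcd = 10; 575 mod 10 = 5. No.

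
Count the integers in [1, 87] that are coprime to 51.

54

Prime factors of 51: 3, 17. Count integers ≤ 87 divisible by none of them.
By inclusion–exclusion: 87 − ⌊87/3⌋ − ⌊87/17⌋ + ⌊87/51⌋ = 54.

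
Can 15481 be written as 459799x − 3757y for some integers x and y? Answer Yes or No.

gcd(459799, 3757): 459799 = 122·3757 + 1445; 3757 = 2·1445 + 867; 1445 = 1·867 + 578; 867 = 1·578 + 289; 578 = 2·289 + 0 → 289
289 does not divide 15481, so a solution does not exist.

No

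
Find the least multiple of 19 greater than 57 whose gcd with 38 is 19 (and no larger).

95

38 = 19·2. Any m with gcd(m, 38) = 19 is a multiple of 19, say 19s, with s coprime to 2.
Need s > 57/19, so s ≥ 4. First s ≥ 4 with gcd(s, 2) = 1 is s = 5. Thus m = 19·5 = 95.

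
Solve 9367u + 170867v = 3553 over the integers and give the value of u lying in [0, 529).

Reduce mod 170867: 9367u ≡ 3553 (mod 170867). With g = gcd(9367, 170867) = 323 dividing 3553, divide through: 29u ≡ 11 (mod 529).
Since gcd(29, 529) = 1, u ≡ 11·(29)⁻¹ ≡ 274 (mod 529). Smallest non-negative: 274.

274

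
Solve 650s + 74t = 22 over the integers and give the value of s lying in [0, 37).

31

gcd(650, 74) = 2 (Euclid: 650 = 8·74 + 58; 74 = 1·58 + 16; 58 = 3·16 + 10; 16 = 1·10 + 6; 10 = 1·6 + 4; 6 = 1·4 + 2; 4 = 2·2 + 0), and 2 | 22.
Extended Euclid: 650·(-14) + 74·(123) = 2. Scale by 11: s₀ = -154.
General solution s = s₀ + 37k; reducing mod 37 gives s = 31 (and t = -272).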